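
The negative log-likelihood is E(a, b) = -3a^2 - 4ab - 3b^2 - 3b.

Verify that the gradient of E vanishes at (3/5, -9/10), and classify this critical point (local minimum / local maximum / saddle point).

∇E = (-6a - 4b, -4a - 6b - 3); substituting (3/5, -9/10) gives ∇E = (0, 0), so (3/5, -9/10) is indeed a critical point.
The Hessian of E is constant: H = [[-6, -4], [-4, -6]].
det(H) = (-6)·(-6) − (-4)² = 20.
det(H) > 0 and tr(H) = -12 < 0, so H is negative definite and the point is a local maximum.

local maximum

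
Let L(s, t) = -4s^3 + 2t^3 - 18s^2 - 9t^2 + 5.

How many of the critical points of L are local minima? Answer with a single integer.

1

L separates as a function of s plus a function of t, so ∇L=0 decouples.
∂L/∂s = -12s(s + 3) = 0 at s ∈ {-3, 0}; ∂L/∂t = 6t(t - 3) = 0 at t ∈ {0, 3}.
The Hessian is diagonal: diag(L_ss, L_tt). Second derivatives: L_ss(-3)=36, L_ss(0)=-36; L_tt(0)=-18, L_tt(3)=18.
Local minima occur where both diagonal entries positive: (-3, 3). Count: 1.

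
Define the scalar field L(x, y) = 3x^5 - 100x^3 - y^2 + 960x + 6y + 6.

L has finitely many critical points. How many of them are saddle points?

L separates as a function of x plus a function of y, so ∇L=0 decouples.
∂L/∂x = 15(x - 4)(x - 2)(x + 2)(x + 4) = 0 at x ∈ {-4, -2, 2, 4}; ∂L/∂y = -2(y - 3) = 0 at y ∈ {3}.
The Hessian is diagonal: diag(L_xx, L_yy). Second derivatives: L_xx(-4)=-1440, L_xx(-2)=720, L_xx(2)=-720, L_xx(4)=1440; L_yy(3)=-2.
Saddle points occur where the two diagonal entries have opposite signs: (-2, 3), (4, 3). Count: 2.

2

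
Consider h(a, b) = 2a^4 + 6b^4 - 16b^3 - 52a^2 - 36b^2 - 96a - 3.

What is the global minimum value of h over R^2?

-977

h(a,b) separates as P(a) + Q(b) − 3, so its minimum is min P + min Q − 3.
P'(a) = 8(a - 4)(a + 1)(a + 3) vanishes at a ∈ {-3, -1, 4}; Q'(b) = 24b(b - 3)(b + 1) vanishes at b ∈ {-1, 0, 3}.
Local minima of P (where P''>0): P(-3)=-18, P(4)=-704. Local minima of Q: Q(-1)=-14, Q(3)=-270.
So the global minimum of h is P(4) + Q(3) − 3 = -704 − 270 − 3 = -977, attained at (4, 3).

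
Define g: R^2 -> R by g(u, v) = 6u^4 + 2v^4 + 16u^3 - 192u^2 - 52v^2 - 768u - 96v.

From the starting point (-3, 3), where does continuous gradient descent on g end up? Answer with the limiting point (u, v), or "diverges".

g is separable, so gradient descent decouples: u follows -∂g/∂u, v follows -∂g/∂v.
∂g/∂u = 24(u - 4)(u + 2)(u + 4); at u=-3 this is 168, so u decreases.
∂g/∂v = 8(v - 4)(v + 1)(v + 3); at v=3 this is -192, so v increases.
u converges to its nearest critical value -4 (a local min of the u-part); v converges to 4. The iterate converges to (-4, 4).

(-4, 4)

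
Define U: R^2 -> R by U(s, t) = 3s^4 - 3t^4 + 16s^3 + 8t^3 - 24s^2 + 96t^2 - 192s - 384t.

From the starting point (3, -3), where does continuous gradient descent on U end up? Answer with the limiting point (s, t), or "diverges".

U is separable, so gradient descent decouples: s follows -∂U/∂s, t follows -∂U/∂t.
∂U/∂s = 12(s - 2)(s + 2)(s + 4); at s=3 this is 420, so s decreases.
∂U/∂t = -12(t - 4)(t - 2)(t + 4); at t=-3 this is -420, so t increases.
s converges to its nearest critical value 2 (a local min of the s-part); t converges to 2. The iterate converges to (2, 2).

(2, 2)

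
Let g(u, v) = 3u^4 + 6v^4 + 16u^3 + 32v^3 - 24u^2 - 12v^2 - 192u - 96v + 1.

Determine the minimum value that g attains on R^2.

g(u,v) separates as P(u) + Q(v) + 1, so its minimum is min P + min Q + 1.
P'(u) = 12(u - 2)(u + 2)(u + 4) vanishes at u ∈ {-4, -2, 2}; Q'(v) = 24(v - 1)(v + 1)(v + 4) vanishes at v ∈ {-4, -1, 1}.
Local minima of P (where P''>0): P(-4)=128, P(2)=-304. Local minima of Q: Q(-4)=-320, Q(1)=-70.
So the global minimum of g is P(2) + Q(-4) + 1 = -304 − 320 + 1 = -623, attained at (2, -4).

-623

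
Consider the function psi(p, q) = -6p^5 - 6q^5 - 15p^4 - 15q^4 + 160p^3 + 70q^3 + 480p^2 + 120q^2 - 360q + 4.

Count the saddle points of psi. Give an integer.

psi separates as a function of p plus a function of q, so ∇psi=0 decouples.
∂psi/∂p = -30p(p - 4)(p + 2)(p + 4) = 0 at p ∈ {-4, -2, 0, 4}; ∂psi/∂q = -30(q - 2)(q - 1)(q + 2)(q + 3) = 0 at q ∈ {-3, -2, 1, 2}.
The Hessian is diagonal: diag(psi_pp, psi_qq). Second derivatives: psi_pp(-4)=1920, psi_pp(-2)=-720, psi_pp(0)=960, psi_pp(4)=-5760; psi_qq(-3)=600, psi_qq(-2)=-360, psi_qq(1)=360, psi_qq(2)=-600.
Saddle points occur where the two diagonal entries have opposite signs: (-4, -2), (-4, 2), (-2, -3), (-2, 1), (0, -2), (0, 2), (4, -3), (4, 1). Count: 8.

8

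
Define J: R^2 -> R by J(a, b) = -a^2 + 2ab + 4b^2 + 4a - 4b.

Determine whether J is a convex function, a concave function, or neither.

J is quadratic, so its Hessian is the constant matrix H = [[-2, 2], [2, 8]].
det(H) = -20, tr(H) = 6.
det(H) < 0, so H is indefinite: neither convex nor concave.

neither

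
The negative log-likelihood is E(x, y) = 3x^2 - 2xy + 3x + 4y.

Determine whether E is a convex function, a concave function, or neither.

E is quadratic, so its Hessian is the constant matrix H = [[6, -2], [-2, 0]].
det(H) = -4, tr(H) = 6.
det(H) < 0, so H is indefinite: neither convex nor concave.

neither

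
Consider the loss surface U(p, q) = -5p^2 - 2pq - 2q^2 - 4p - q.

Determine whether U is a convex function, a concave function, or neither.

concave

U is quadratic, so its Hessian is the constant matrix H = [[-10, -2], [-2, -4]].
det(H) = 36, tr(H) = -14.
det(H) > 0 and tr(H) < 0, so H is negative definite everywhere: concave.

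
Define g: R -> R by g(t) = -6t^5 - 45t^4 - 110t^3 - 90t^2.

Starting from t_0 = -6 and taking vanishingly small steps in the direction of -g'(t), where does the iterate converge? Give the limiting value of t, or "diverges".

-3

g'(t) = -30t(t + 1)(t + 2)(t + 3), so g'(-6) = -10800.
Gradient descent moves in the -g' direction, i.e. t is increasing.
The nearest critical point in that direction is t = -3, where g'' = 180 > 0 (a local minimum). The iterate converges there.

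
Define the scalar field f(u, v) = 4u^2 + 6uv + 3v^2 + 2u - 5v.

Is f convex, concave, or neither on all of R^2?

convex

f is quadratic, so its Hessian is the constant matrix H = [[8, 6], [6, 6]].
det(H) = 12, tr(H) = 14.
det(H) > 0 and tr(H) > 0, so H is positive definite everywhere: convex.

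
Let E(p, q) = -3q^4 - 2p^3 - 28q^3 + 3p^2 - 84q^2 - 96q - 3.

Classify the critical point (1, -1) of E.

local maximum

The mixed partial ∂²E/∂p∂q is 0, so the Hessian at any point is diag(E_pp, E_qq) = diag(6(-2p + 1), -12(3q^2 + 14q + 14)).
At (1, -1): H = diag(-6, -36).
Both eigenvalues are negative, so H is negative definite: a local maximum.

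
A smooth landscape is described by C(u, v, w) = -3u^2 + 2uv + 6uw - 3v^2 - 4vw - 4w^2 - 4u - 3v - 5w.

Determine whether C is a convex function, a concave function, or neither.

C is quadratic, so its Hessian is the constant matrix H = [[-6, 2, 6], [2, -6, -4], [6, -4, -8]].
Leading principal minors: -6, 32, -40.
Signs alternate −, +, − ⇒ H ≺ 0 ⇒ concave.

concave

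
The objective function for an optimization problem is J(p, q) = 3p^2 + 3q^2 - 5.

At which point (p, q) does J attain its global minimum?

(0, 0)

J(p,q) separates as A(p) + B(q) − 5, so its minimum is min A + min B − 5.
A'(p) = 6p vanishes at p ∈ {0}; B'(q) = 6q vanishes at q ∈ {0}.
Local minima of A (where A''>0): A(0)=0. Local minima of B: B(0)=0.
So the global minimum of J is A(0) + B(0) − 5 = 0 + 0 − 5 = -5, attained at (0, 0).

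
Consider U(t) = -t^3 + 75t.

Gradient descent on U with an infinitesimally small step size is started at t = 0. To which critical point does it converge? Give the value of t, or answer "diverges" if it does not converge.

U'(t) = -3(t - 5)(t + 5), so U'(0) = 75.
Gradient descent moves in the -U' direction, i.e. t is decreasing.
The nearest critical point in that direction is t = -5, where U'' = 30 > 0 (a local minimum). The iterate converges there.

-5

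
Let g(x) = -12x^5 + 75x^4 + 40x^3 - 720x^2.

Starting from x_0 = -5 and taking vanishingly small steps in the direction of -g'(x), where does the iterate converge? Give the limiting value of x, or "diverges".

g'(x) = -60x(x - 4)(x - 3)(x + 2), so g'(-5) = -64800.
Gradient descent moves in the -g' direction, i.e. x is increasing.
The nearest critical point in that direction is x = -2, where g'' = 3600 > 0 (a local minimum). The iterate converges there.

-2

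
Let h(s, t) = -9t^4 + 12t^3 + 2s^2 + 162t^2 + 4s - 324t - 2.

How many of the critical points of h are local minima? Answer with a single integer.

h separates as a function of s plus a function of t, so ∇h=0 decouples.
∂h/∂s = 4(s + 1) = 0 at s ∈ {-1}; ∂h/∂t = -36(t - 3)(t - 1)(t + 3) = 0 at t ∈ {-3, 1, 3}.
The Hessian is diagonal: diag(h_ss, h_tt). Second derivatives: h_ss(-1)=4; h_tt(-3)=-864, h_tt(1)=288, h_tt(3)=-432.
Local minima occur where both diagonal entries positive: (-1, 1). Count: 1.

1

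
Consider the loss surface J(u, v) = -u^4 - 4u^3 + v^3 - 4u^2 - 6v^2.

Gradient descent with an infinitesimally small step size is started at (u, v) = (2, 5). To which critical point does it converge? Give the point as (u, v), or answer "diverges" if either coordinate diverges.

diverges

J is separable, so gradient descent decouples: u follows -∂J/∂u, v follows -∂J/∂v.
∂J/∂u = -4u(u + 1)(u + 2); at u=2 this is -96, so u increases.
∂J/∂v = 3v(v - 4); at v=5 this is 15, so v decreases.
The u-coordinate has no critical point in that direction and runs off to infinity.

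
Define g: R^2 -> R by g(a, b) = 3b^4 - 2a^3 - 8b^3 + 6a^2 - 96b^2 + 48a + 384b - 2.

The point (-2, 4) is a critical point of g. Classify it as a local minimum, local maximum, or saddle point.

local minimum

The mixed partial ∂²g/∂a∂b is 0, so the Hessian at any point is diag(g_aa, g_bb) = diag(12(-a + 1), 12(3b^2 - 4b - 16)).
At (-2, 4): H = diag(36, 192).
Both eigenvalues are positive, so H is positive definite: a local minimum.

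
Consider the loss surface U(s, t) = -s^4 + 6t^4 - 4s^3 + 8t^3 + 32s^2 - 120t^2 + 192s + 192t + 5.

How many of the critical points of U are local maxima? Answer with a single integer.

U separates as a function of s plus a function of t, so ∇U=0 decouples.
∂U/∂s = -4(s - 4)(s + 3)(s + 4) = 0 at s ∈ {-4, -3, 4}; ∂U/∂t = 24(t - 2)(t - 1)(t + 4) = 0 at t ∈ {-4, 1, 2}.
The Hessian is diagonal: diag(U_ss, U_tt). Second derivatives: U_ss(-4)=-32, U_ss(-3)=28, U_ss(4)=-224; U_tt(-4)=720, U_tt(1)=-120, U_tt(2)=144.
Local maxima occur where both diagonal entries negative: (-4, 1), (4, 1). Count: 2.

2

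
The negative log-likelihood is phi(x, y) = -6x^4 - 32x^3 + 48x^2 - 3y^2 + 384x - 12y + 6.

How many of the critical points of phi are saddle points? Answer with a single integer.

phi separates as a function of x plus a function of y, so ∇phi=0 decouples.
∂phi/∂x = -24(x - 2)(x + 2)(x + 4) = 0 at x ∈ {-4, -2, 2}; ∂phi/∂y = -6(y + 2) = 0 at y ∈ {-2}.
The Hessian is diagonal: diag(phi_xx, phi_yy). Second derivatives: phi_xx(-4)=-288, phi_xx(-2)=192, phi_xx(2)=-576; phi_yy(-2)=-6.
Saddle points occur where the two diagonal entries have opposite signs: (-2, -2). Count: 1.

1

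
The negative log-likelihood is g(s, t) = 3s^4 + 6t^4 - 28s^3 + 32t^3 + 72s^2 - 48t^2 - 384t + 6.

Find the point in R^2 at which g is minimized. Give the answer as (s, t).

(0, 2)

g(s,t) separates as P(s) + Q(t) + 6, so its minimum is min P + min Q + 6.
P'(s) = 12s(s - 4)(s - 3) vanishes at s ∈ {0, 3, 4}; Q'(t) = 24(t - 2)(t + 2)(t + 4) vanishes at t ∈ {-4, -2, 2}.
Local minima of P (where P''>0): P(0)=0, P(4)=128. Local minima of Q: Q(-4)=256, Q(2)=-608.
So the global minimum of g is P(0) + Q(2) + 6 = 0 − 608 + 6 = -602, attained at (0, 2).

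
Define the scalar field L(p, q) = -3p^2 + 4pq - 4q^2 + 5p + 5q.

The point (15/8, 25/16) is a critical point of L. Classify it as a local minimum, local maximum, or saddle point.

local maximum

The Hessian of L is constant: H = [[-6, 4], [4, -8]].
det(H) = (-6)·(-8) − 4² = 32.
det(H) > 0 and tr(H) = -14 < 0, so H is negative definite and the point is a local maximum.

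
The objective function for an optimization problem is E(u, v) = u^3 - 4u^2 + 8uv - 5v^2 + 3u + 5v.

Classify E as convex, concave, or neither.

neither

The term u^3 is cubic, so the Hessian is not constant.
∂²E/∂u² = 6u - 8, which takes both signs as u varies (negative for sufficiently negative u). A diagonal entry of the Hessian changing sign means the Hessian is neither positive- nor negative-semidefinite on all of R^2.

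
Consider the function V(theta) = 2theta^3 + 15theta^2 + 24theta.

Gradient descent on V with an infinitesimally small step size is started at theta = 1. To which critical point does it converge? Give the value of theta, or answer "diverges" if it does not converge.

-1

V'(theta) = 6(theta + 1)(theta + 4), so V'(1) = 60.
Gradient descent moves in the -V' direction, i.e. theta is decreasing.
The nearest critical point in that direction is theta = -1, where V'' = 18 > 0 (a local minimum). The iterate converges there.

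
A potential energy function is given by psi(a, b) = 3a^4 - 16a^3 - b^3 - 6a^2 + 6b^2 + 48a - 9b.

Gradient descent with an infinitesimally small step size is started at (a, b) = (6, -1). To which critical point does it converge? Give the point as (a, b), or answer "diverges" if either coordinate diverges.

psi is separable, so gradient descent decouples: a follows -∂psi/∂a, b follows -∂psi/∂b.
∂psi/∂a = 12(a - 4)(a - 1)(a + 1); at a=6 this is 840, so a decreases.
∂psi/∂b = -3(b - 3)(b - 1); at b=-1 this is -24, so b increases.
a converges to its nearest critical value 4 (a local min of the a-part); b converges to 1. The iterate converges to (4, 1).

(4, 1)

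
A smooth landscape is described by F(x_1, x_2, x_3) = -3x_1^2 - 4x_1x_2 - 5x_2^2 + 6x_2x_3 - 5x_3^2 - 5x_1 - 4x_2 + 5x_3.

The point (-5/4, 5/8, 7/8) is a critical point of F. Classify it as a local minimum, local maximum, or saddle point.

local maximum

The Hessian is constant: H = [[-6, -4, 0], [-4, -10, 6], [0, 6, -10]].
Leading principal minors: Δ₁ = -6, Δ₂ = 44, Δ₃ = -224.
The minors alternate sign starting negative (−, +, −), so H is negative definite: a local maximum.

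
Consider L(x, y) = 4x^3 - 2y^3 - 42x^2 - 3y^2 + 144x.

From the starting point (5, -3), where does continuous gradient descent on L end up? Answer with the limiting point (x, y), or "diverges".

L is separable, so gradient descent decouples: x follows -∂L/∂x, y follows -∂L/∂y.
∂L/∂x = 12(x - 4)(x - 3); at x=5 this is 24, so x decreases.
∂L/∂y = -6y(y + 1); at y=-3 this is -36, so y increases.
x converges to its nearest critical value 4 (a local min of the x-part); y converges to -1. The iterate converges to (4, -1).

(4, -1)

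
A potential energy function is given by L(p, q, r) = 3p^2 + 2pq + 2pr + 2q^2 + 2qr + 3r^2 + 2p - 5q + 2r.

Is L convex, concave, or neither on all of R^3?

L is quadratic, so its Hessian is the constant matrix H = [[6, 2, 2], [2, 4, 2], [2, 2, 6]].
Leading principal minors: 6, 20, 96.
All positive ⇒ H ≻ 0 ⇒ convex.

convex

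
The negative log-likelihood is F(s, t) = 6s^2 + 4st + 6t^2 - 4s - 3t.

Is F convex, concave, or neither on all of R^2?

convex

F is quadratic, so its Hessian is the constant matrix H = [[12, 4], [4, 12]].
det(H) = 128, tr(H) = 24.
det(H) > 0 and tr(H) > 0, so H is positive definite everywhere: convex.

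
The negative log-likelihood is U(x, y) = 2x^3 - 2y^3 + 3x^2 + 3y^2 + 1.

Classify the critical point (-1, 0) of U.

The mixed partial ∂²U/∂x∂y is 0, so the Hessian at any point is diag(U_xx, U_yy) = diag(6(2x + 1), 6(-2y + 1)).
At (-1, 0): H = diag(-6, 6).
The eigenvalues have opposite signs, so H is indefinite: a saddle point.

saddle point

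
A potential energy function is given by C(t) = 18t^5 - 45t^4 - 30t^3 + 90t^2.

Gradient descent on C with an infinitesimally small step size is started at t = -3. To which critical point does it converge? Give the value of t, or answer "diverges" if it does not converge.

C'(t) = 90t(t - 2)(t - 1)(t + 1), so C'(-3) = 10800.
Gradient descent moves in the -C' direction, i.e. t is decreasing.
There is no critical point below t=-3, and C' keeps the same sign, so the iterate runs off to −∞.

diverges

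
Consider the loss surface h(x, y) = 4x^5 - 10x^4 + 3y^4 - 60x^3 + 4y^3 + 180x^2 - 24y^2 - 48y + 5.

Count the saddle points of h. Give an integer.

h separates as a function of x plus a function of y, so ∇h=0 decouples.
∂h/∂x = 20x(x - 3)(x - 2)(x + 3) = 0 at x ∈ {-3, 0, 2, 3}; ∂h/∂y = 12(y - 2)(y + 1)(y + 2) = 0 at y ∈ {-2, -1, 2}.
The Hessian is diagonal: diag(h_xx, h_yy). Second derivatives: h_xx(-3)=-1800, h_xx(0)=360, h_xx(2)=-200, h_xx(3)=360; h_yy(-2)=48, h_yy(-1)=-36, h_yy(2)=144.
Saddle points occur where the two diagonal entries have opposite signs: (-3, -2), (-3, 2), (0, -1), (2, -2), (2, 2), (3, -1). Count: 6.

6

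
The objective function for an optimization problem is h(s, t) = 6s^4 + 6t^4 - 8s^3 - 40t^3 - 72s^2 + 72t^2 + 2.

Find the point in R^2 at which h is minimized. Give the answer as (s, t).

h(s,t) separates as P(s) + Q(t) + 2, so its minimum is min P + min Q + 2.
P'(s) = 24s(s - 3)(s + 2) vanishes at s ∈ {-2, 0, 3}; Q'(t) = 24t(t - 3)(t - 2) vanishes at t ∈ {0, 2, 3}.
Local minima of P (where P''>0): P(-2)=-128, P(3)=-378. Local minima of Q: Q(0)=0, Q(3)=54.
So the global minimum of h is P(3) + Q(0) + 2 = -378 + 0 + 2 = -376, attained at (3, 0).

(3, 0)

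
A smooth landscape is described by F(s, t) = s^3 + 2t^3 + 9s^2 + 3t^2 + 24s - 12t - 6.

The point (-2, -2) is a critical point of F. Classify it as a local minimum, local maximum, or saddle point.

saddle point

The mixed partial ∂²F/∂s∂t is 0, so the Hessian at any point is diag(F_ss, F_tt) = diag(6(s + 3), 6(2t + 1)).
At (-2, -2): H = diag(6, -18).
The eigenvalues have opposite signs, so H is indefinite: a saddle point.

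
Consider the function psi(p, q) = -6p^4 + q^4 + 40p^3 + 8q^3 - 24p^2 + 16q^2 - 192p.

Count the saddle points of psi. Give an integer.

5

psi separates as a function of p plus a function of q, so ∇psi=0 decouples.
∂psi/∂p = -24(p - 4)(p - 2)(p + 1) = 0 at p ∈ {-1, 2, 4}; ∂psi/∂q = 4q(q + 2)(q + 4) = 0 at q ∈ {-4, -2, 0}.
The Hessian is diagonal: diag(psi_pp, psi_qq). Second derivatives: psi_pp(-1)=-360, psi_pp(2)=144, psi_pp(4)=-240; psi_qq(-4)=32, psi_qq(-2)=-16, psi_qq(0)=32.
Saddle points occur where the two diagonal entries have opposite signs: (-1, -4), (-1, 0), (2, -2), (4, -4), (4, 0). Count: 5.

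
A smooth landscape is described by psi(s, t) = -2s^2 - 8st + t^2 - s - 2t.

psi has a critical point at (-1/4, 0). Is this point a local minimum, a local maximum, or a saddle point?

The Hessian of psi is constant: H = [[-4, -8], [-8, 2]].
det(H) = (-4)·2 − (-8)² = -72.
Since det(H) < 0, H is indefinite and the critical point is a saddle point.

saddle point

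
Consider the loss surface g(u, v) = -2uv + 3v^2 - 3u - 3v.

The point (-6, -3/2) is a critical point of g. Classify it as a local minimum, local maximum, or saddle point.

The Hessian of g is constant: H = [[0, -2], [-2, 6]].
det(H) = 0·6 − (-2)² = -4.
Since det(H) < 0, H is indefinite and the critical point is a saddle point.

saddle point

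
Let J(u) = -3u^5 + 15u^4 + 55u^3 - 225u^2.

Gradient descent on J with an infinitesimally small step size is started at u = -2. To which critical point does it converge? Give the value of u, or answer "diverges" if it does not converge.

-3

J'(u) = -15u(u - 5)(u - 2)(u + 3), so J'(-2) = 840.
Gradient descent moves in the -J' direction, i.e. u is decreasing.
The nearest critical point in that direction is u = -3, where J'' = 1800 > 0 (a local minimum). The iterate converges there.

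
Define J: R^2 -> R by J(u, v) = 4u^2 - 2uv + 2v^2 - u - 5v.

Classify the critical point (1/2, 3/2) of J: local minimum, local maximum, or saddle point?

local minimum

The Hessian of J is constant: H = [[8, -2], [-2, 4]].
det(H) = 8·4 − (-2)² = 28.
det(H) > 0 and tr(H) = 12 > 0, so H is positive definite and the point is a local minimum.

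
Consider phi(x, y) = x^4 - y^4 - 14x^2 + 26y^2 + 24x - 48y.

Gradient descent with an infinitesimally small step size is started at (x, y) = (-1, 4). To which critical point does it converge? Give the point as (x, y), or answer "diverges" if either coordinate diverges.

phi is separable, so gradient descent decouples: x follows -∂phi/∂x, y follows -∂phi/∂y.
∂phi/∂x = 4(x - 2)(x - 1)(x + 3); at x=-1 this is 48, so x decreases.
∂phi/∂y = -4(y - 3)(y - 1)(y + 4); at y=4 this is -96, so y increases.
The y-coordinate has no critical point in that direction and runs off to infinity.

diverges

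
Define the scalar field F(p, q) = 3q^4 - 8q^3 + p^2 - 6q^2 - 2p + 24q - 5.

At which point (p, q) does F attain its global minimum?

F(p,q) separates as A(p) + B(q) − 5, so its minimum is min A + min B − 5.
A'(p) = 2p - 2 vanishes at p ∈ {1}; B'(q) = 12(q - 2)(q - 1)(q + 1) vanishes at q ∈ {-1, 1, 2}.
Local minima of A (where A''>0): A(1)=-1. Local minima of B: B(-1)=-19, B(2)=8.
So the global minimum of F is A(1) + B(-1) − 5 = -1 − 19 − 5 = -25, attained at (1, -1).

(1, -1)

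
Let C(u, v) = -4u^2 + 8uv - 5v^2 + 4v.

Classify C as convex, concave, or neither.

concave

C is quadratic, so its Hessian is the constant matrix H = [[-8, 8], [8, -10]].
det(H) = 16, tr(H) = -18.
det(H) > 0 and tr(H) < 0, so H is negative definite everywhere: concave.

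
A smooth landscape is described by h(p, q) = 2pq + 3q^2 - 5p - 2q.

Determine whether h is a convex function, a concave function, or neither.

h is quadratic, so its Hessian is the constant matrix H = [[0, 2], [2, 6]].
det(H) = -4, tr(H) = 6.
det(H) < 0, so H is indefinite: neither convex nor concave.

neither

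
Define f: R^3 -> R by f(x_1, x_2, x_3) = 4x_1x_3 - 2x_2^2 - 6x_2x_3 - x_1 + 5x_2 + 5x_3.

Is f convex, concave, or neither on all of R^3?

neither

f is quadratic, so its Hessian is the constant matrix H = [[0, 0, 4], [0, -4, -6], [4, -6, 0]].
Leading principal minors: 0, 0, 64.
Neither pattern holds ⇒ H is indefinite ⇒ neither convex nor concave.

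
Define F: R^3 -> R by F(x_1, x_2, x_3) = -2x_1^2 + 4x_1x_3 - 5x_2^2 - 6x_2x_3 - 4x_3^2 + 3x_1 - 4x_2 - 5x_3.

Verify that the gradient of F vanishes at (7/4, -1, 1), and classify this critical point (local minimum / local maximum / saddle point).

local maximum

∇F = (-4x_1 + 4x_3 + 3, -10x_2 - 6x_3 - 4, 4x_1 - 6x_2 - 8x_3 - 5); substituting (7/4, -1, 1) gives ∇F = (0, 0, 0), so (7/4, -1, 1) is indeed a critical point.
The Hessian is constant: H = [[-4, 0, 4], [0, -10, -6], [4, -6, -8]].
Leading principal minors: Δ₁ = -4, Δ₂ = 40, Δ₃ = -16.
The minors alternate sign starting negative (−, +, −), so H is negative definite: a local maximum.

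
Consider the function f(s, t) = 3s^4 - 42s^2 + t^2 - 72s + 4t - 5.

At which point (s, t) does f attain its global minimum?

(3, -2)

f(s,t) separates as P(s) + Q(t) − 5, so its minimum is min P + min Q − 5.
P'(s) = 12(s - 3)(s + 1)(s + 2) vanishes at s ∈ {-2, -1, 3}; Q'(t) = 2(t + 2) vanishes at t ∈ {-2}.
Local minima of P (where P''>0): P(-2)=24, P(3)=-351. Local minima of Q: Q(-2)=-4.
So the global minimum of f is P(3) + Q(-2) − 5 = -351 − 4 − 5 = -360, attained at (3, -2).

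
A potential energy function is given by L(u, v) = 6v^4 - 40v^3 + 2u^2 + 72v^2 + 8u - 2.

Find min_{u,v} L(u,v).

-10

L(u,v) separates as P(u) + Q(v) − 2, so its minimum is min P + min Q − 2.
P'(u) = 4u + 8 vanishes at u ∈ {-2}; Q'(v) = 24v(v - 3)(v - 2) vanishes at v ∈ {0, 2, 3}.
Local minima of P (where P''>0): P(-2)=-8. Local minima of Q: Q(0)=0, Q(3)=54.
So the global minimum of L is P(-2) + Q(0) − 2 = -8 + 0 − 2 = -10, attained at (-2, 0).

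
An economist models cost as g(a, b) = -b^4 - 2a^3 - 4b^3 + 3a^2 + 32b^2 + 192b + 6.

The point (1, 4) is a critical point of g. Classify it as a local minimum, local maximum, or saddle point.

The mixed partial ∂²g/∂a∂b is 0, so the Hessian at any point is diag(g_aa, g_bb) = diag(6(-2a + 1), 4(-3b^2 - 6b + 16)).
At (1, 4): H = diag(-6, -224).
Both eigenvalues are negative, so H is negative definite: a local maximum.

local maximum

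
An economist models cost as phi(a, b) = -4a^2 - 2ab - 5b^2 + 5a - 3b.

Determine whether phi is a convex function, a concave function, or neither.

concave

phi is quadratic, so its Hessian is the constant matrix H = [[-8, -2], [-2, -10]].
det(H) = 76, tr(H) = -18.
det(H) > 0 and tr(H) < 0, so H is negative definite everywhere: concave.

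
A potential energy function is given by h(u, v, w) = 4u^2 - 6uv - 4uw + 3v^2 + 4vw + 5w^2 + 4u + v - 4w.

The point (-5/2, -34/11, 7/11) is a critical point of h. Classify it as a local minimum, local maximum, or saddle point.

The Hessian is constant: H = [[8, -6, -4], [-6, 6, 4], [-4, 4, 10]].
Leading principal minors: Δ₁ = 8, Δ₂ = 12, Δ₃ = 88.
All leading minors are positive, so H is positive definite: a local minimum.

local minimum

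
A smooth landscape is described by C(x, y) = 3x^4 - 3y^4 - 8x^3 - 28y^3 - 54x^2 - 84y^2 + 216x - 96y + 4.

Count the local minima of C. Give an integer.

2

C separates as a function of x plus a function of y, so ∇C=0 decouples.
∂C/∂x = 12(x - 3)(x - 2)(x + 3) = 0 at x ∈ {-3, 2, 3}; ∂C/∂y = -12(y + 1)(y + 2)(y + 4) = 0 at y ∈ {-4, -2, -1}.
The Hessian is diagonal: diag(C_xx, C_yy). Second derivatives: C_xx(-3)=360, C_xx(2)=-60, C_xx(3)=72; C_yy(-4)=-72, C_yy(-2)=24, C_yy(-1)=-36.
Local minima occur where both diagonal entries positive: (-3, -2), (3, -2). Count: 2.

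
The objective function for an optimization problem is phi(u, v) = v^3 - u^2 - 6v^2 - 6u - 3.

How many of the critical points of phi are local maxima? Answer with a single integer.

1

phi separates as a function of u plus a function of v, so ∇phi=0 decouples.
∂phi/∂u = -2(u + 3) = 0 at u ∈ {-3}; ∂phi/∂v = 3v(v - 4) = 0 at v ∈ {0, 4}.
The Hessian is diagonal: diag(phi_uu, phi_vv). Second derivatives: phi_uu(-3)=-2; phi_vv(0)=-12, phi_vv(4)=12.
Local maxima occur where both diagonal entries negative: (-3, 0). Count: 1.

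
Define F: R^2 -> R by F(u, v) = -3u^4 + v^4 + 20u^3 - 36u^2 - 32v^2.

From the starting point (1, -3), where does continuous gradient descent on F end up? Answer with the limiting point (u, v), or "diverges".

(2, -4)

F is separable, so gradient descent decouples: u follows -∂F/∂u, v follows -∂F/∂v.
∂F/∂u = -12u(u - 3)(u - 2); at u=1 this is -24, so u increases.
∂F/∂v = 4v(v - 4)(v + 4); at v=-3 this is 84, so v decreases.
u converges to its nearest critical value 2 (a local min of the u-part); v converges to -4. The iterate converges to (2, -4).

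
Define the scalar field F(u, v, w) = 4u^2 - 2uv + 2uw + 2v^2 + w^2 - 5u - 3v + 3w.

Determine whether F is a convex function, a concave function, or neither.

convex

F is quadratic, so its Hessian is the constant matrix H = [[8, -2, 2], [-2, 4, 0], [2, 0, 2]].
Leading principal minors: 8, 28, 40.
All positive ⇒ H ≻ 0 ⇒ convex.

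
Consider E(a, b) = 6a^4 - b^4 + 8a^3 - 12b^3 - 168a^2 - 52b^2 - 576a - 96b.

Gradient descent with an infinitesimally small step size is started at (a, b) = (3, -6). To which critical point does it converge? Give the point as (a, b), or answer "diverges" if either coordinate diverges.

E is separable, so gradient descent decouples: a follows -∂E/∂a, b follows -∂E/∂b.
∂E/∂a = 24(a - 4)(a + 2)(a + 3); at a=3 this is -720, so a increases.
∂E/∂b = -4(b + 2)(b + 3)(b + 4); at b=-6 this is 96, so b decreases.
The b-coordinate has no critical point in that direction and runs off to infinity.

diverges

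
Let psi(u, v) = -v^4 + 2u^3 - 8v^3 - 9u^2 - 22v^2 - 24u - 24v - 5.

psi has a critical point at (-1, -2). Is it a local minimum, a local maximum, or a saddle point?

The mixed partial ∂²psi/∂u∂v is 0, so the Hessian at any point is diag(psi_uu, psi_vv) = diag(6(2u - 3), -4(3v^2 + 12v + 11)).
At (-1, -2): H = diag(-30, 4).
The eigenvalues have opposite signs, so H is indefinite: a saddle point.

saddle point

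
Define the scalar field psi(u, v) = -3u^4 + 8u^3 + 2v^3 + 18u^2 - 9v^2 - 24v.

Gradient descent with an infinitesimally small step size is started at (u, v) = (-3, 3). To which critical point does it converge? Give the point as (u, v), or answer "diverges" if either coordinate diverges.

diverges

psi is separable, so gradient descent decouples: u follows -∂psi/∂u, v follows -∂psi/∂v.
∂psi/∂u = -12u(u - 3)(u + 1); at u=-3 this is 432, so u decreases.
∂psi/∂v = 6(v - 4)(v + 1); at v=3 this is -24, so v increases.
The u-coordinate has no critical point in that direction and runs off to infinity.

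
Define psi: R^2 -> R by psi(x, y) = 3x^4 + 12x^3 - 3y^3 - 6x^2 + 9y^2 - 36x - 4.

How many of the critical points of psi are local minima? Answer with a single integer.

psi separates as a function of x plus a function of y, so ∇psi=0 decouples.
∂psi/∂x = 12(x - 1)(x + 1)(x + 3) = 0 at x ∈ {-3, -1, 1}; ∂psi/∂y = -9y(y - 2) = 0 at y ∈ {0, 2}.
The Hessian is diagonal: diag(psi_xx, psi_yy). Second derivatives: psi_xx(-3)=96, psi_xx(-1)=-48, psi_xx(1)=96; psi_yy(0)=18, psi_yy(2)=-18.
Local minima occur where both diagonal entries positive: (-3, 0), (1, 0). Count: 2.

2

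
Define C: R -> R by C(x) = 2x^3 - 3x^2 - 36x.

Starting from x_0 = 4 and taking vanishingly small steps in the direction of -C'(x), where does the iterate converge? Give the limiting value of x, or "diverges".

3

C'(x) = 6(x - 3)(x + 2), so C'(4) = 36.
Gradient descent moves in the -C' direction, i.e. x is decreasing.
The nearest critical point in that direction is x = 3, where C'' = 30 > 0 (a local minimum). The iterate converges there.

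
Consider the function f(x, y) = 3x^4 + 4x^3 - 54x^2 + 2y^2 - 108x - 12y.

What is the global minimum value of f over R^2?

f(x,y) separates as P(x) + Q(y), so its minimum is min P + min Q.
P'(x) = 12(x - 3)(x + 1)(x + 3) vanishes at x ∈ {-3, -1, 3}; Q'(y) = 4y - 12 vanishes at y ∈ {3}.
Local minima of P (where P''>0): P(-3)=-27, P(3)=-459. Local minima of Q: Q(3)=-18.
So the global minimum of f is P(3) + Q(3) = -459 − 18 = -477, attained at (3, 3).

-477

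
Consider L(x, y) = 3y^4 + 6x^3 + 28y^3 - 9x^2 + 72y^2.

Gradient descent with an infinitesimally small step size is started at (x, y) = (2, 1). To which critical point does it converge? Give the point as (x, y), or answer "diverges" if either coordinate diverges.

L is separable, so gradient descent decouples: x follows -∂L/∂x, y follows -∂L/∂y.
∂L/∂x = 18x(x - 1); at x=2 this is 36, so x decreases.
∂L/∂y = 12y(y + 3)(y + 4); at y=1 this is 240, so y decreases.
x converges to its nearest critical value 1 (a local min of the x-part); y converges to 0. The iterate converges to (1, 0).

(1, 0)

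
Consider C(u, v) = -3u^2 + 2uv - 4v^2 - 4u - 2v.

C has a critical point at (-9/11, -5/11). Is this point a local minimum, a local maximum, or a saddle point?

The Hessian of C is constant: H = [[-6, 2], [2, -8]].
det(H) = (-6)·(-8) − 2² = 44.
det(H) > 0 and tr(H) = -14 < 0, so H is negative definite and the point is a local maximum.

local maximum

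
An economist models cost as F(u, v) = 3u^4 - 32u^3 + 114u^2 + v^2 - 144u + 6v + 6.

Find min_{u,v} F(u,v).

F(u,v) separates as P(u) + Q(v) + 6, so its minimum is min P + min Q + 6.
P'(u) = 12(u - 4)(u - 3)(u - 1) vanishes at u ∈ {1, 3, 4}; Q'(v) = 2v + 6 vanishes at v ∈ {-3}.
Local minima of P (where P''>0): P(1)=-59, P(4)=-32. Local minima of Q: Q(-3)=-9.
So the global minimum of F is P(1) + Q(-3) + 6 = -59 − 9 + 6 = -62, attained at (1, -3).

-62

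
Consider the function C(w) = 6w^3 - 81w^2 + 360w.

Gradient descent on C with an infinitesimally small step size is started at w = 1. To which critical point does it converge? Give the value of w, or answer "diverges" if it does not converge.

diverges

C'(w) = 18(w - 5)(w - 4), so C'(1) = 216.
Gradient descent moves in the -C' direction, i.e. w is decreasing.
There is no critical point below w=1, and C' keeps the same sign, so the iterate runs off to −∞.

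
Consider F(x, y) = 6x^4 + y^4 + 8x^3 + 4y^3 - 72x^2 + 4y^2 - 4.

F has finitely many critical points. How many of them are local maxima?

F separates as a function of x plus a function of y, so ∇F=0 decouples.
∂F/∂x = 24x(x - 2)(x + 3) = 0 at x ∈ {-3, 0, 2}; ∂F/∂y = 4y(y + 1)(y + 2) = 0 at y ∈ {-2, -1, 0}.
The Hessian is diagonal: diag(F_xx, F_yy). Second derivatives: F_xx(-3)=360, F_xx(0)=-144, F_xx(2)=240; F_yy(-2)=8, F_yy(-1)=-4, F_yy(0)=8.
Local maxima occur where both diagonal entries negative: (0, -1). Count: 1.

1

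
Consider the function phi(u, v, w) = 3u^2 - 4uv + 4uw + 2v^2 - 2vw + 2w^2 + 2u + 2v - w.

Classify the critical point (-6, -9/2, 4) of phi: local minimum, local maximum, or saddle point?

The Hessian is constant: H = [[6, -4, 4], [-4, 4, -2], [4, -2, 4]].
Leading principal minors: Δ₁ = 6, Δ₂ = 8, Δ₃ = 8.
All leading minors are positive, so H is positive definite: a local minimum.

local minimum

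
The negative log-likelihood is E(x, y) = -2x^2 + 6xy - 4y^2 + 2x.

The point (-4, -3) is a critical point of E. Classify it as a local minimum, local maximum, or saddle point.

The Hessian of E is constant: H = [[-4, 6], [6, -8]].
det(H) = (-4)·(-8) − 6² = -4.
Since det(H) < 0, H is indefinite and the critical point is a saddle point.

saddle point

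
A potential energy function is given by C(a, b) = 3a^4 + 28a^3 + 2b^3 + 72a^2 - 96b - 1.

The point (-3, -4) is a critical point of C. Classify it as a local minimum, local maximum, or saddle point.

local maximum

The mixed partial ∂²C/∂a∂b is 0, so the Hessian at any point is diag(C_aa, C_bb) = diag(12(3a^2 + 14a + 12), 12b).
At (-3, -4): H = diag(-36, -48).
Both eigenvalues are negative, so H is negative definite: a local maximum.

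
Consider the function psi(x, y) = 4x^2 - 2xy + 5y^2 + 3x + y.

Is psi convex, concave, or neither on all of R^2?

psi is quadratic, so its Hessian is the constant matrix H = [[8, -2], [-2, 10]].
det(H) = 76, tr(H) = 18.
det(H) > 0 and tr(H) > 0, so H is positive definite everywhere: convex.

convex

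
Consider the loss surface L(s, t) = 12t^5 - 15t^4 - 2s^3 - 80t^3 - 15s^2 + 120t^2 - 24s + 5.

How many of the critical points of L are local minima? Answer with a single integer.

2

L separates as a function of s plus a function of t, so ∇L=0 decouples.
∂L/∂s = -6(s + 1)(s + 4) = 0 at s ∈ {-4, -1}; ∂L/∂t = 60t(t - 2)(t - 1)(t + 2) = 0 at t ∈ {-2, 0, 1, 2}.
The Hessian is diagonal: diag(L_ss, L_tt). Second derivatives: L_ss(-4)=18, L_ss(-1)=-18; L_tt(-2)=-1440, L_tt(0)=240, L_tt(1)=-180, L_tt(2)=480.
Local minima occur where both diagonal entries positive: (-4, 0), (-4, 2). Count: 2.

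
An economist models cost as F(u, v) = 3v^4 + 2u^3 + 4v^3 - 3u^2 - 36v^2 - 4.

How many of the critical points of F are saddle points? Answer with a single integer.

3

F separates as a function of u plus a function of v, so ∇F=0 decouples.
∂F/∂u = 6u(u - 1) = 0 at u ∈ {0, 1}; ∂F/∂v = 12v(v - 2)(v + 3) = 0 at v ∈ {-3, 0, 2}.
The Hessian is diagonal: diag(F_uu, F_vv). Second derivatives: F_uu(0)=-6, F_uu(1)=6; F_vv(-3)=180, F_vv(0)=-72, F_vv(2)=120.
Saddle points occur where the two diagonal entries have opposite signs: (0, -3), (0, 2), (1, 0). Count: 3.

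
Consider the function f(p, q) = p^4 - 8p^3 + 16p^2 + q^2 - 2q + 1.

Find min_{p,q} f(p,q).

f(p,q) separates as A(p) + B(q) + 1, so its minimum is min A + min B + 1.
A'(p) = 4p(p - 4)(p - 2) vanishes at p ∈ {0, 2, 4}; B'(q) = 2q - 2 vanishes at q ∈ {1}.
Local minima of A (where A''>0): A(0)=0, A(4)=0. Local minima of B: B(1)=-1.
So the global minimum of f is A(0) + B(1) + 1 = 0 − 1 + 1 = 0, attained at (0, 1).

0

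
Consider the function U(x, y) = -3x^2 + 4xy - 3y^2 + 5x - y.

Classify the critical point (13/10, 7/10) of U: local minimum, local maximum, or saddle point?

The Hessian of U is constant: H = [[-6, 4], [4, -6]].
det(H) = (-6)·(-6) − 4² = 20.
det(H) > 0 and tr(H) = -12 < 0, so H is negative definite and the point is a local maximum.

local maximum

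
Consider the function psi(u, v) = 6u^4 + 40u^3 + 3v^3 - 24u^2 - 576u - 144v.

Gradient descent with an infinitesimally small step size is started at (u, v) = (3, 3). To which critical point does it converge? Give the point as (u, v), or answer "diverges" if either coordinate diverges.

(2, 4)

psi is separable, so gradient descent decouples: u follows -∂psi/∂u, v follows -∂psi/∂v.
∂psi/∂u = 24(u - 2)(u + 3)(u + 4); at u=3 this is 1008, so u decreases.
∂psi/∂v = 9(v - 4)(v + 4); at v=3 this is -63, so v increases.
u converges to its nearest critical value 2 (a local min of the u-part); v converges to 4. The iterate converges to (2, 4).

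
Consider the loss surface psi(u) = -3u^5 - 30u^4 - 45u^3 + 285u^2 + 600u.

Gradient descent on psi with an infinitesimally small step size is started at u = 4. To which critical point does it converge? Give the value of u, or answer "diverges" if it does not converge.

diverges

psi'(u) = -15(u - 2)(u + 1)(u + 4)(u + 5), so psi'(4) = -10800.
Gradient descent moves in the -psi' direction, i.e. u is increasing.
There is no critical point above u=4, and psi' keeps the same sign, so the iterate runs off to +∞.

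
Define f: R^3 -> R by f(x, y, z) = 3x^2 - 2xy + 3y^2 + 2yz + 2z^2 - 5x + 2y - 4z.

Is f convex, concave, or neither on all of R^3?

convex

f is quadratic, so its Hessian is the constant matrix H = [[6, -2, 0], [-2, 6, 2], [0, 2, 4]].
Leading principal minors: 6, 32, 104.
All positive ⇒ H ≻ 0 ⇒ convex.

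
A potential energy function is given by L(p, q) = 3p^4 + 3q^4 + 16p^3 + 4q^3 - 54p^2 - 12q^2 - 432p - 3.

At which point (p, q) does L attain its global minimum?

L(p,q) separates as A(p) + B(q) − 3, so its minimum is min A + min B − 3.
A'(p) = 12(p - 3)(p + 3)(p + 4) vanishes at p ∈ {-4, -3, 3}; B'(q) = 12q(q - 1)(q + 2) vanishes at q ∈ {-2, 0, 1}.
Local minima of A (where A''>0): A(-4)=608, A(3)=-1107. Local minima of B: B(-2)=-32, B(1)=-5.
So the global minimum of L is A(3) + B(-2) − 3 = -1107 − 32 − 3 = -1142, attained at (3, -2).

(3, -2)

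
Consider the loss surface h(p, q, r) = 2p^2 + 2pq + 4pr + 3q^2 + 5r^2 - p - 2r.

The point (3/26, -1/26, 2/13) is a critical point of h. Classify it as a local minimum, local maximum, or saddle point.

The Hessian is constant: H = [[4, 2, 4], [2, 6, 0], [4, 0, 10]].
Leading principal minors: Δ₁ = 4, Δ₂ = 20, Δ₃ = 104.
All leading minors are positive, so H is positive definite: a local minimum.

local minimum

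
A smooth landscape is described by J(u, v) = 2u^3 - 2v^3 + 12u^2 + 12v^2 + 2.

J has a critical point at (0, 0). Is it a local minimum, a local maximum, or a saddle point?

local minimum

The mixed partial ∂²J/∂u∂v is 0, so the Hessian at any point is diag(J_uu, J_vv) = diag(12(u + 2), 12(-v + 2)).
At (0, 0): H = diag(24, 24).
Both eigenvalues are positive, so H is positive definite: a local minimum.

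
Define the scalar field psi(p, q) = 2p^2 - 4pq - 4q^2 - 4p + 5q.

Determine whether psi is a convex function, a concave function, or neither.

neither

psi is quadratic, so its Hessian is the constant matrix H = [[4, -4], [-4, -8]].
det(H) = -48, tr(H) = -4.
det(H) < 0, so H is indefinite: neither convex nor concave.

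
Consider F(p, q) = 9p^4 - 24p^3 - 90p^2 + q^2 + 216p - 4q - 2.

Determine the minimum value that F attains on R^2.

F(p,q) separates as A(p) + B(q) − 2, so its minimum is min A + min B − 2.
A'(p) = 36(p - 3)(p - 1)(p + 2) vanishes at p ∈ {-2, 1, 3}; B'(q) = 2q - 4 vanishes at q ∈ {2}.
Local minima of A (where A''>0): A(-2)=-456, A(3)=-81. Local minima of B: B(2)=-4.
So the global minimum of F is A(-2) + B(2) − 2 = -456 − 4 − 2 = -462, attained at (-2, 2).

-462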